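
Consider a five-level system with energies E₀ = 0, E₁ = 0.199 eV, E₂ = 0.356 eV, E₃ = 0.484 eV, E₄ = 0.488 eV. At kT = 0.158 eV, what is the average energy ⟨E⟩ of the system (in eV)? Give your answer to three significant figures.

Eᵢ/kT = 0, 1.2595, 2.2532, 3.0633, 3.0886.
Z = Σ e^(−Eᵢ/kT) = e^(−0) + e^(−1.2595) + e^(−2.2532) + e^(−3.0633) + e^(−3.0886) = 1.0000 + 0.28380 + 0.10506 + 0.046733 + 0.045566 = 1.4812.
⟨E⟩ = Σ Eᵢ e^(−Eᵢ/kT) / Z = (0·1.0000 + 0.199·0.28380 + 0.356·0.10506 + 0.484·0.046733 + 0.488·0.045566) / 1.4812 = 0.0937 eV.

0.0937 eV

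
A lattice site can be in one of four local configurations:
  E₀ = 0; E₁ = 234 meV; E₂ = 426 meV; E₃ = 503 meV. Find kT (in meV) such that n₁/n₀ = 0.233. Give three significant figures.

161 meV

n₁/n₀ = exp[−(E₁−E₀)/kT] = 0.233.
⇒ (E₁−E₀)/kT = ln(1/0.233) = ln(4.2918) = 1.4567.
kT = 234 meV / 1.4567 = 161 meV.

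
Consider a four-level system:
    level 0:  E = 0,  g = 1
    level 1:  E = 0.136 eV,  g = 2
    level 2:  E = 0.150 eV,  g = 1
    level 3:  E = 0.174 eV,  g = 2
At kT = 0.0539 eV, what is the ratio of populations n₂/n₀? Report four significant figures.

n₂/n₀ = (g₂/g₀) exp[−(E₂−E₀)/kT] = (1/1) × exp(−(0.150 eV)/(0.0539 eV)) = (1/1) × exp(-2.78293) = 0.06186.

0.06186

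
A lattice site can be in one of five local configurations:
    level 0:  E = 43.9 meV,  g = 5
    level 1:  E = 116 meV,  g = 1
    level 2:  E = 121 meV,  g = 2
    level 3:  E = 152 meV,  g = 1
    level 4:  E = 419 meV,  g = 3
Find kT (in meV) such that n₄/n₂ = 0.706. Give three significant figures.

395 meV

n₄/n₂ = (g₄/g₂) exp[−(E₄−E₂)/kT] = 0.706.
⇒ (E₄−E₂)/kT = ln((3/2)/0.706) = ln(2.1246) = 0.75358.
kT = 298 meV / 0.75358 = 395 meV.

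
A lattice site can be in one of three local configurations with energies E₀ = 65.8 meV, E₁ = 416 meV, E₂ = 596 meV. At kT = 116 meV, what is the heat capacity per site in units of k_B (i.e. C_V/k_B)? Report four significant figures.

Eᵢ/kT = 0.567241, 3.58621, 5.13793.
Z = Σ e^(−Eᵢ/kT) = e^(−0.567241) + e^(−3.58621) + e^(−5.13793) = 0.567088 + 0.0277031 + 0.00586983 = 0.600661.
⟨E⟩ = 87.1328 meV, ⟨E²⟩ = 15540.4 meV².
C_V/k_B = (⟨E²⟩ − ⟨E⟩²)/(kT)² = (15540.4 − 7592.12)/13456.0 = 0.5907.

0.5907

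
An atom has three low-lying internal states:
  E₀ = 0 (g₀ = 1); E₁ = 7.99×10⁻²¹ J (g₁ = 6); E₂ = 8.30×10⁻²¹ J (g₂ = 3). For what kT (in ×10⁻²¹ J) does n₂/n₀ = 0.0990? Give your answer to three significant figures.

2.43 ×10⁻²¹ J

n₂/n₀ = (g₂/g₀) exp[−(E₂−E₀)/kT] = 0.0990.
⇒ (E₂−E₀)/kT = ln((3/1)/0.0990) = ln(30.303) = 3.4112.
kT = 8.30 ×10⁻²¹ J / 3.4112 = 2.43 ×10⁻²¹ J.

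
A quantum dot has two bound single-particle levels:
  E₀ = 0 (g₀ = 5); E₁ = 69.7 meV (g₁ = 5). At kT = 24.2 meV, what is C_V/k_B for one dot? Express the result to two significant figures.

0.42

Eᵢ/kT = 0, 2.880.
Z = Σ gᵢe^(−Eᵢ/kT) = 5·e^(−0) + 5·e^(−2.880) = 5.000 + 0.2807 = 5.281.
⟨E⟩ = 3.705 meV, ⟨E²⟩ = 258.2 meV².
C_V/k_B = (⟨E²⟩ − ⟨E⟩²)/(kT)² = (258.2 − 13.73)/585.6 = 0.42.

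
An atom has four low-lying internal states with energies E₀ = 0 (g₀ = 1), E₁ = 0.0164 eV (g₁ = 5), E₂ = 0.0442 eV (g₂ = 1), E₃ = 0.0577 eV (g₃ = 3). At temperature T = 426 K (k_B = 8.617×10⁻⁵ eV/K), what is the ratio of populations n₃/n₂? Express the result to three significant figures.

2.08

k_BT = 8.617×10⁻⁵ × 426 K = 0.036708 eV.
n₃/n₂ = (g₃/g₂) exp[−(E₃−E₂)/kT] = (3/1) × exp(−(0.0135 eV)/(0.036708 eV)) = (3/1) × exp(-0.36777) = 2.08.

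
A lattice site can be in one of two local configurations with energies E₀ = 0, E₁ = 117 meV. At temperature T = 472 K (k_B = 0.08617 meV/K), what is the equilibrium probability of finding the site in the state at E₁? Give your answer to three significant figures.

0.0533

k_BT = 0.08617 × 472 K = 40.672 meV.
Eᵢ/kT = 0, 2.8767.
Z = Σ e^(−Eᵢ/kT) = e^(−0) + e^(−2.8767) = 1.0000 + 0.056320 = 1.0563.
P₁ = e^(−E₁/kT) / Z = 0.056320/1.0563 = 0.0533.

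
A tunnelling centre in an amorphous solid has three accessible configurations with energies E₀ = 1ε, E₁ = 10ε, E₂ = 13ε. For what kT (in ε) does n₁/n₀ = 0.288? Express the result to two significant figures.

7.2 ε

n₁/n₀ = exp[−(E₁−E₀)/kT] = 0.288.
⇒ (E₁−E₀)/kT = ln(1/0.288) = ln(3.472) = 1.245.
kT = 9ε / 1.245 = 7.2 ε.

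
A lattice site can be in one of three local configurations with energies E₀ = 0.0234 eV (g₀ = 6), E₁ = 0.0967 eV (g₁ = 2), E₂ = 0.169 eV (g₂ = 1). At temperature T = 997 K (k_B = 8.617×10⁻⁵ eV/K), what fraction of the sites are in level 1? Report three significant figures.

0.121

k_BT = 8.617×10⁻⁵ × 997 K = 0.085911 eV.
Eᵢ/kT = 0.27237, 1.1256, 1.9672.
Z = Σ gᵢe^(−Eᵢ/kT) = 6·e^(−0.27237) + 2·e^(−1.1256) + 1·e^(−1.9672) = 4.5694 + 0.64892 + 0.13985 = 5.3582.
P₁ = g₁ e^(−E₁/kT) / Z = 0.64892/5.3582 = 0.121.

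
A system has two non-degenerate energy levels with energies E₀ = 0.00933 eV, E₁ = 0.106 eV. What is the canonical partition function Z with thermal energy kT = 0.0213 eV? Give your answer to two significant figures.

Z = 0.65

Eᵢ/kT = 0.4380, 4.977.
Z = Σ e^(−Eᵢ/kT) = e^(−0.4380) + e^(−4.977) = 0.6453 + 0.006895 = 0.6522.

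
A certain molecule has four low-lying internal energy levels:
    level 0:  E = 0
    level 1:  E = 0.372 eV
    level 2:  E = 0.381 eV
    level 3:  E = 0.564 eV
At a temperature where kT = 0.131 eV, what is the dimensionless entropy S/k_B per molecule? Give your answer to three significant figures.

Eᵢ/kT = 0, 2.8397, 2.9084, 4.3053.
Z = Σ e^(−Eᵢ/kT) = e^(−0) + e^(−2.8397) + e^(−2.9084) + e^(−4.3053) = 1.0000 + 0.058443 + 0.054563 + 0.013497 = 1.1265.
⟨E⟩ = Σ EᵢPᵢ = 0.044511 eV.
S/k_B = ln Z + ⟨E⟩/kT = ln(1.1265) + 0.044511/0.131 = 0.11912 + 0.33978 = 0.459.

0.459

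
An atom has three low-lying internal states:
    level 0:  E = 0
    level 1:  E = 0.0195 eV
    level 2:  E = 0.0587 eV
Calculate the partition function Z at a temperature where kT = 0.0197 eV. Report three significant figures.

Z = 1.42

Eᵢ/kT = 0, 0.98985, 2.9797.
Z = Σ e^(−Eᵢ/kT) = e^(−0) + e^(−0.98985) + e^(−2.9797) = 1.0000 + 0.37163 + 0.050808 = 1.4224.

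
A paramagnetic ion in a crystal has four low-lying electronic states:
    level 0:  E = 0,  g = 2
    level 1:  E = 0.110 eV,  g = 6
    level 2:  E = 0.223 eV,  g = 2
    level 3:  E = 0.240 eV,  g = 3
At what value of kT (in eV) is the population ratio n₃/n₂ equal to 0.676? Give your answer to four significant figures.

0.02133 eV

n₃/n₂ = (g₃/g₂) exp[−(E₃−E₂)/kT] = 0.676.
⇒ (E₃−E₂)/kT = ln((3/2)/0.676) = ln(2.21893) = 0.797025.
kT = 0.017 eV / 0.797025 = 0.02133 eV.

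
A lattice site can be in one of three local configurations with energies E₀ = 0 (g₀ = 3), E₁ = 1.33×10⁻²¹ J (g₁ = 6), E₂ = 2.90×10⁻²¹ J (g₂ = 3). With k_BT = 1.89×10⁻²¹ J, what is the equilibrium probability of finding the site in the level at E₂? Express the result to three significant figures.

Eᵢ/kT = 0, 0.70370, 1.5344.
Z = Σ gᵢe^(−Eᵢ/kT) = 3·e^(−0) + 6·e^(−0.70370) + 3·e^(−1.5344) = 3.0000 + 2.9685 + 0.64676 = 6.6153.
P₂ = g₂ e^(−E₂/kT) / Z = 0.64676/6.6153 = 0.0978.

0.0978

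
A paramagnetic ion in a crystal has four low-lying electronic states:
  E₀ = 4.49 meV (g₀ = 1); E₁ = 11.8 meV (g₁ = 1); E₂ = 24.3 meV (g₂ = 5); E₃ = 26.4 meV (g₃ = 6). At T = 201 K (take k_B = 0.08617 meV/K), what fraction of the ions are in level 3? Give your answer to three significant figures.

k_BT = 0.08617 × 201 K = 17.320 meV.
Eᵢ/kT = 0.25924, 0.68129, 1.4030, 1.5242.
Z = Σ gᵢe^(−Eᵢ/kT) = 1·e^(−0.25924) + 1·e^(−0.68129) + 5·e^(−1.4030) + 6·e^(−1.5242) = 0.77164 + 0.50596 + 1.2293 + 1.3068 = 3.8137.
P₃ = g₃ e^(−E₃/kT) / Z = 1.3068/3.8137 = 0.343.

0.343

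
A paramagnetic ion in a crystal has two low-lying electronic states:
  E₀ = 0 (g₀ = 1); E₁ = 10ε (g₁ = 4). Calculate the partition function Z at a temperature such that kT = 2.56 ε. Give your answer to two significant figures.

Eᵢ/kT = 0, 3.906.
Z = Σ gᵢe^(−Eᵢ/kT) = 1·e^(−0) + 4·e^(−3.906) = 1.000 + 0.08048 = 1.080.

Z = 1.1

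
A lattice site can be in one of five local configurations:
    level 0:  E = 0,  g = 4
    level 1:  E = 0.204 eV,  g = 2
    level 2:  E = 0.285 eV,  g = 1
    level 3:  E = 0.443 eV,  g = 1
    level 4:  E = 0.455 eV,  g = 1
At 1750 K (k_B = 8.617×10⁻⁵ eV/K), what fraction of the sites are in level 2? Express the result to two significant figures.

k_BT = 8.617×10⁻⁵ × 1750 K = 0.1508 eV.
Eᵢ/kT = 0, 1.353, 1.890, 2.938, 3.017.
Z = Σ gᵢe^(−Eᵢ/kT) = 4·e^(−0) + 2·e^(−1.353) + 1·e^(−1.890) + 1·e^(−2.938) + 1·e^(−3.017) = 4.000 + 0.5169 + 0.1511 + 0.05297 + 0.04895 = 4.770.
P₂ = g₂ e^(−E₂/kT) / Z = 0.1511/4.770 = 0.032.

0.032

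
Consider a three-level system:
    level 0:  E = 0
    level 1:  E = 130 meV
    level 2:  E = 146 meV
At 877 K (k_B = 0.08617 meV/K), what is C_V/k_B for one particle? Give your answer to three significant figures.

k_BT = 0.08617 × 877 K = 75.571 meV.
Eᵢ/kT = 0, 1.7202, 1.9320.
Z = Σ e^(−Eᵢ/kT) = e^(−0) + e^(−1.7202) + e^(−1.9320) = 1.0000 + 0.17903 + 0.14486 = 1.3239.
⟨E⟩ = 33.555 meV, ⟨E²⟩ = 4617.8 meV².
C_V/k_B = (⟨E²⟩ − ⟨E⟩²)/(kT)² = (4617.8 − 1125.9)/5711.0 = 0.611.

0.611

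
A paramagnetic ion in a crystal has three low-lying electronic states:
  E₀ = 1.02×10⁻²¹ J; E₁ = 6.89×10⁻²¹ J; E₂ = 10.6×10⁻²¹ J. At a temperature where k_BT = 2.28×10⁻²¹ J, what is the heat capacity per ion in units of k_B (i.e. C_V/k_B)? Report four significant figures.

Eᵢ/kT = 0.447368, 3.02193, 4.64912.
Z = Σ e^(−Eᵢ/kT) = e^(−0.447368) + e^(−3.02193) + e^(−4.64912) = 0.639309 + 0.0487071 + 0.00957002 = 0.697586.
⟨E⟩ = 1.56128, ⟨E²⟩ = 5.80954.
C_V/k_B = (⟨E²⟩ − ⟨E⟩²)/(kT)² = (5.80954 − 2.43760)/5.19840 = 0.6486.

0.6486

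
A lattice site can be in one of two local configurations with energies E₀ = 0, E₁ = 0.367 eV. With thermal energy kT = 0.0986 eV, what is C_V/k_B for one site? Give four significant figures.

0.3194

Eᵢ/kT = 0, 3.72211.
Z = Σ e^(−Eᵢ/kT) = e^(−0) + e^(−3.72211) = 1.00000 + 0.0241829 = 1.02418.
⟨E⟩ = 0.00866559 eV, ⟨E²⟩ = 0.00318027 eV².
C_V/k_B = (⟨E²⟩ − ⟨E⟩²)/(kT)² = (0.00318027 − 0.0000750925)/0.00972196 = 0.3194.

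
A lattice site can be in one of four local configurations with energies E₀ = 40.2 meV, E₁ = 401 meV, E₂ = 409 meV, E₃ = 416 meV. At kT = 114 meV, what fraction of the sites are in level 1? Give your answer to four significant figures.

0.03774

Eᵢ/kT = 0.352632, 3.51754, 3.58772, 3.64912.
Z = Σ e^(−Eᵢ/kT) = e^(−0.352632) + e^(−3.51754) + e^(−3.58772) + e^(−3.64912) = 0.702836 + 0.0296723 + 0.0276613 + 0.0260140 = 0.786184.
P₁ = e^(−E₁/kT) / Z = 0.0296723/0.786184 = 0.03774.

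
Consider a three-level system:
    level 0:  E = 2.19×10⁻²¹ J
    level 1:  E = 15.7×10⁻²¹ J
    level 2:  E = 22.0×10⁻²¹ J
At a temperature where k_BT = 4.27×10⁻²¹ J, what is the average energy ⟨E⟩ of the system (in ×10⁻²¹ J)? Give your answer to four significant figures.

2.915 ×10⁻²¹ J

Eᵢ/kT = 0.512881, 3.67681, 5.15222.
Z = Σ e^(−Eᵢ/kT) = e^(−0.512881) + e^(−3.67681) + e^(−5.15222) = 0.598768 + 0.0253036 + 0.00578654 = 0.629858.
⟨E⟩ = Σ Eᵢ e^(−Eᵢ/kT) / Z = (2.19·0.598768 + 15.7·0.0253036 + 22.0·0.00578654) / 0.629858 = 2.915 ×10⁻²¹ J.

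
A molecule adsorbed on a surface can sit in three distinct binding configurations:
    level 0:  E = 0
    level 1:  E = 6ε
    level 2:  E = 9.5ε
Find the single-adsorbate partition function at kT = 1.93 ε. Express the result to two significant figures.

Z = 1.1

Eᵢ/kT = 0, 3.109, 4.922.
Z = Σ e^(−Eᵢ/kT) = e^(−0) + e^(−3.109) + e^(−4.922) = 1.000 + 0.04465 + 0.007285 = 1.052.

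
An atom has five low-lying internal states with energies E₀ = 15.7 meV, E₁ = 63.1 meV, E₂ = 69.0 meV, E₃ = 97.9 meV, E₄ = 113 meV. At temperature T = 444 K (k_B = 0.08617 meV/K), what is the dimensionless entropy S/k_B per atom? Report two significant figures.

1.2

k_BT = 0.08617 × 444 K = 38.26 meV.
Eᵢ/kT = 0.4104, 1.649, 1.803, 2.559, 2.953.
Z = Σ e^(−Eᵢ/kT) = e^(−0.4104) + e^(−1.649) + e^(−1.803) + e^(−2.559) + e^(−2.953) = 0.6634 + 0.1922 + 0.1648 + 0.07738 + 0.05218 = 1.150.
⟨E⟩ = Σ EᵢPᵢ = 41.21 meV.
S/k_B = ln Z + ⟨E⟩/kT = ln(1.150) + 41.21/38.26 = 0.1398 + 1.077 = 1.2.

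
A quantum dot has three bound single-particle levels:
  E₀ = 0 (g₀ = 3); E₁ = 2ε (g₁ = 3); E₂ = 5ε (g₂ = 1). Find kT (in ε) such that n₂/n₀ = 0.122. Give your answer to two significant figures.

5.0 ε

n₂/n₀ = (g₂/g₀) exp[−(E₂−E₀)/kT] = 0.122.
⇒ (E₂−E₀)/kT = ln((1/3)/0.122) = ln(2.732) = 1.005.
kT = 5ε / 1.005 = 5.0 ε.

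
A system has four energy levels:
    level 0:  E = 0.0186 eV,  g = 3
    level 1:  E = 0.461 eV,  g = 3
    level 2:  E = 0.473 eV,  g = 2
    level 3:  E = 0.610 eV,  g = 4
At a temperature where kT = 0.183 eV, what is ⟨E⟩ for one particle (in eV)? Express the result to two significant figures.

Eᵢ/kT = 0.1016, 2.519, 2.585, 3.333.
Z = Σ gᵢe^(−Eᵢ/kT) = 3·e^(−0.1016) + 3·e^(−2.519) + 2·e^(−2.585) + 4·e^(−3.333) = 2.710 + 0.2416 + 0.1508 + 0.1427 = 3.245.
⟨E⟩ = Σ Eᵢ gᵢe^(−Eᵢ/kT) / Z = (0.0186·2.710 + 0.461·0.2416 + 0.473·0.1508 + 0.610·0.1427) / 3.245 = 0.099 eV.

0.099 eV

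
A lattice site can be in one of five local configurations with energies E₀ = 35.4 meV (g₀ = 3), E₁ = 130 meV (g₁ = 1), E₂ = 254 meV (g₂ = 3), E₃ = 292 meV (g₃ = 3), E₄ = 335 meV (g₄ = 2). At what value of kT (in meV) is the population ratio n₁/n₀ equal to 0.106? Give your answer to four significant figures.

82.57 meV

n₁/n₀ = (g₁/g₀) exp[−(E₁−E₀)/kT] = 0.106.
⇒ (E₁−E₀)/kT = ln((1/3)/0.106) = ln(3.14465) = 1.14570.
kT = 94.6 meV / 1.14570 = 82.57 meV.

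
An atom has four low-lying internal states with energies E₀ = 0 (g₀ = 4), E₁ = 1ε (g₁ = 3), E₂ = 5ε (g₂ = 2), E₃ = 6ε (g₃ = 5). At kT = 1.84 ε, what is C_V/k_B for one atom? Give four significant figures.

Eᵢ/kT = 0, 0.543478, 2.71739, 3.26087.
Z = Σ gᵢe^(−Eᵢ/kT) = 4·e^(−0) + 3·e^(−0.543478) + 2·e^(−2.71739) + 5·e^(−3.26087) = 4.00000 + 1.74217 + 0.132094 + 0.191775 = 6.06604.
⟨E⟩ = 0.585768 ε, ⟨E²⟩ = 1.96972 ε².
C_V/k_B = (⟨E²⟩ − ⟨E⟩²)/(kT)² = (1.96972 − 0.343124)/3.38560 = 0.4804.

0.4804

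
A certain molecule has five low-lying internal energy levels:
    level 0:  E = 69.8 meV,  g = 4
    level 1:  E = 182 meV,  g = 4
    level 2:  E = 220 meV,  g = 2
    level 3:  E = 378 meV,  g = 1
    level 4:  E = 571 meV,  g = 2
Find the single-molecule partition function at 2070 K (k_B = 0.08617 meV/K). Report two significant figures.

Z = 4.9

k_BT = 0.08617 × 2070 K = 178.4 meV.
Eᵢ/kT = 0.3913, 1.020, 1.233, 2.119, 3.201.
Z = Σ gᵢe^(−Eᵢ/kT) = 4·e^(−0.3913) + 4·e^(−1.020) + 2·e^(−1.233) + 1·e^(−2.119) + 2·e^(−3.201) = 2.705 + 1.442 + 0.5828 + 0.1202 + 0.08144 = 4.931.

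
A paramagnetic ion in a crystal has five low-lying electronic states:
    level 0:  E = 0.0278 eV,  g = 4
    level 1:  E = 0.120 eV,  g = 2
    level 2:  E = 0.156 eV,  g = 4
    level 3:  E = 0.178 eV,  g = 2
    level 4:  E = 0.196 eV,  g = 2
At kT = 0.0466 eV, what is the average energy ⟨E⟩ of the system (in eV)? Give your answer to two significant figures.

0.045 eV

Eᵢ/kT = 0.5966, 2.575, 3.348, 3.820, 4.206.
Z = Σ gᵢe^(−Eᵢ/kT) = 4·e^(−0.5966) + 2·e^(−2.575) + 4·e^(−3.348) + 2·e^(−3.820) + 2·e^(−4.206) = 2.203 + 0.1523 + 0.1406 + 0.04386 + 0.02981 = 2.570.
⟨E⟩ = Σ Eᵢ gᵢe^(−Eᵢ/kT) / Z = (0.0278·2.203 + 0.120·0.1523 + 0.156·0.1406 + 0.178·0.04386 + 0.196·0.02981) / 2.570 = 0.045 eV.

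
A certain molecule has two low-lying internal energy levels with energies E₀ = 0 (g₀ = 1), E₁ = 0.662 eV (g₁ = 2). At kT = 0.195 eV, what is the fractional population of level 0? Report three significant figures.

0.937

Eᵢ/kT = 0, 3.3949.
Z = Σ gᵢe^(−Eᵢ/kT) = 1·e^(−0) + 2·e^(−3.3949) = 1.0000 + 0.067088 = 1.0671.
P₀ = g₀ e^(−E₀/kT) / Z = 1.0000/1.0671 = 0.937.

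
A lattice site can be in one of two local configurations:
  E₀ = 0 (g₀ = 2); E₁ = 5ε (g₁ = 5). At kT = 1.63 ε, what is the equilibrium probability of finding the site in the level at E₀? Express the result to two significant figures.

Eᵢ/kT = 0, 3.067.
Z = Σ gᵢe^(−Eᵢ/kT) = 2·e^(−0) + 5·e^(−3.067) = 2.000 + 0.2328 = 2.233.
P₀ = g₀ e^(−E₀/kT) / Z = 2.000/2.233 = 0.90.

0.90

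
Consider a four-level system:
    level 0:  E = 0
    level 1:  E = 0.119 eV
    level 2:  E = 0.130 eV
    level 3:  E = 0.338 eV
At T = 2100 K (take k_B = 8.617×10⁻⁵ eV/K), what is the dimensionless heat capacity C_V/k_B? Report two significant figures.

k_BT = 8.617×10⁻⁵ × 2100 K = 0.1810 eV.
Eᵢ/kT = 0, 0.6575, 0.7182, 1.867.
Z = Σ e^(−Eᵢ/kT) = e^(−0) + e^(−0.6575) + e^(−0.7182) + e^(−1.867) = 1.000 + 0.5181 + 0.4876 + 0.1546 = 2.160.
⟨E⟩ = 0.08208 eV, ⟨E²⟩ = 0.01539 eV².
C_V/k_B = (⟨E²⟩ − ⟨E⟩²)/(kT)² = (0.01539 − 0.006737)/0.03276 = 0.26.

0.26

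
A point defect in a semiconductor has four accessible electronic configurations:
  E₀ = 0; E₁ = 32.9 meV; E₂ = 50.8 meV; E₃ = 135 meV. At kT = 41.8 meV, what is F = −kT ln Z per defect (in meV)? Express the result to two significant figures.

-24 meV

Eᵢ/kT = 0, 0.7871, 1.215, 3.230.
Z = Σ e^(−Eᵢ/kT) = e^(−0) + e^(−0.7871) + e^(−1.215) + e^(−3.230) = 1.000 + 0.4552 + 0.2967 + 0.03956 = 1.791.
F = −kT ln Z = −41.8 × ln(1.791) = −41.8 × 0.5828 = -24 meV.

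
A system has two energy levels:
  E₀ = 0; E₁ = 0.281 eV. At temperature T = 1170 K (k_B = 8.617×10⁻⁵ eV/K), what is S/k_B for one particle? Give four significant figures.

k_BT = 8.617×10⁻⁵ × 1170 K = 0.100819 eV.
Eᵢ/kT = 0, 2.78717.
Z = Σ e^(−Eᵢ/kT) = e^(−0) + e^(−2.78717) = 1.00000 + 0.0615953 = 1.06160.
⟨E⟩ = Σ EᵢPᵢ = 0.0163040 eV.
S/k_B = ln Z + ⟨E⟩/kT = ln(1.06160) + 0.0163040/0.100819 = 0.0597772 + 0.161716 = 0.2215.

0.2215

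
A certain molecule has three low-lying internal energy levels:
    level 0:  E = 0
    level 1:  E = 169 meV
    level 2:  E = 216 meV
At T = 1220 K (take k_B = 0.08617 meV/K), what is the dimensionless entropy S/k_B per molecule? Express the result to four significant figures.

k_BT = 0.08617 × 1220 K = 105.127 meV.
Eᵢ/kT = 0, 1.60758, 2.05466.
Z = Σ e^(−Eᵢ/kT) = e^(−0) + e^(−1.60758) + e^(−2.05466) = 1.00000 + 0.200372 + 0.128136 = 1.32851.
⟨E⟩ = Σ EᵢPᵢ = 46.3228 meV.
S/k_B = ln Z + ⟨E⟩/kT = ln(1.32851) + 46.3228/105.127 = 0.284058 + 0.440637 = 0.7247.

0.7247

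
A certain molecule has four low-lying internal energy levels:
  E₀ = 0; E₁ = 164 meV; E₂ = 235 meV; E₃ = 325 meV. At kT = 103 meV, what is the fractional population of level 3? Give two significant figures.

0.032

Eᵢ/kT = 0, 1.592, 2.282, 3.155.
Z = Σ e^(−Eᵢ/kT) = e^(−0) + e^(−1.592) + e^(−2.282) + e^(−3.155) = 1.000 + 0.2035 + 0.1021 + 0.04264 = 1.348.
P₃ = e^(−E₃/kT) / Z = 0.04264/1.348 = 0.032.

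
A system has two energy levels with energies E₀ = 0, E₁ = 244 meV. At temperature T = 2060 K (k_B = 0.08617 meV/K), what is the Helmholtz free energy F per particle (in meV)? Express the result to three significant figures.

-40.0 meV

k_BT = 0.08617 × 2060 K = 177.51 meV.
Eᵢ/kT = 0, 1.3746.
Z = Σ e^(−Eᵢ/kT) = e^(−0) + e^(−1.3746) = 1.0000 + 0.25294 = 1.2529.
F = −kT ln Z = −177.51 × ln(1.2529) = −177.51 × 0.22546 = -40.0 meV.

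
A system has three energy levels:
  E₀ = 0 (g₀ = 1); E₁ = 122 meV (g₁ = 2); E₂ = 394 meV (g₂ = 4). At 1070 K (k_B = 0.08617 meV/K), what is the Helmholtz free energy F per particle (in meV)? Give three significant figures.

k_BT = 0.08617 × 1070 K = 92.202 meV.
Eᵢ/kT = 0, 1.3232, 4.2732.
Z = Σ gᵢe^(−Eᵢ/kT) = 1·e^(−0) + 2·e^(−1.3232) + 4·e^(−4.2732) = 1.0000 + 0.53256 + 0.055748 = 1.5883.
F = −kT ln Z = −92.202 × ln(1.5883) = −92.202 × 0.46266 = -42.7 meV.

-42.7 meV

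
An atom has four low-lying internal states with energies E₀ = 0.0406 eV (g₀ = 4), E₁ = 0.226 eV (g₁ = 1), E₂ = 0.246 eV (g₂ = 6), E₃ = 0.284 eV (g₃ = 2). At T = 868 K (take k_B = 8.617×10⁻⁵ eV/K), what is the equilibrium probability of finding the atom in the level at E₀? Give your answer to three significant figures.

0.880

k_BT = 8.617×10⁻⁵ × 868 K = 0.074796 eV.
Eᵢ/kT = 0.54281, 3.0216, 3.2889, 3.7970.
Z = Σ gᵢe^(−Eᵢ/kT) = 4·e^(−0.54281) + 1·e^(−3.0216) + 6·e^(−3.2889) + 2·e^(−3.7970) = 2.3245 + 0.048723 + 0.22377 + 0.044876 = 2.6419.
P₀ = g₀ e^(−E₀/kT) / Z = 2.3245/2.6419 = 0.880.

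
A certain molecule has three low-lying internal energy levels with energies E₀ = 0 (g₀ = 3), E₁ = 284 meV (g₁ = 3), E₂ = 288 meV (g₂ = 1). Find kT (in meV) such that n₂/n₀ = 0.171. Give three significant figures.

431 meV

n₂/n₀ = (g₂/g₀) exp[−(E₂−E₀)/kT] = 0.171.
⇒ (E₂−E₀)/kT = ln((1/3)/0.171) = ln(1.9493) = 0.66747.
kT = 288 meV / 0.66747 = 431 meV.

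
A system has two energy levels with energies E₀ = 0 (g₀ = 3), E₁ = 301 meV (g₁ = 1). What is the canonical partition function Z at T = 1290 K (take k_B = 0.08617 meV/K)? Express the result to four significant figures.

Z = 3.067

k_BT = 0.08617 × 1290 K = 111.159 meV.
Eᵢ/kT = 0, 2.70783.
Z = Σ gᵢe^(−Eᵢ/kT) = 3·e^(−0) + 1·e^(−2.70783) = 3.00000 + 0.0666813 = 3.06668.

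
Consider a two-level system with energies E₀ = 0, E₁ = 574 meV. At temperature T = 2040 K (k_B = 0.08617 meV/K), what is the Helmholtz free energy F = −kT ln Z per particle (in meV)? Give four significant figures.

-6.587 meV

k_BT = 0.08617 × 2040 K = 175.787 meV.
Eᵢ/kT = 0, 3.26532.
Z = Σ e^(−Eᵢ/kT) = e^(−0) + e^(−3.26532) = 1.00000 + 0.0381847 = 1.03818.
F = −kT ln Z = −175.787 × ln(1.03818) = −175.787 × 0.0374692 = -6.587 meV.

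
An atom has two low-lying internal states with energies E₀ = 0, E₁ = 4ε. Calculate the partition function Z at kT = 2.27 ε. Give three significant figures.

Eᵢ/kT = 0, 1.7621.
Z = Σ e^(−Eᵢ/kT) = e^(−0) + e^(−1.7621) = 1.0000 + 0.17168 = 1.1717.

Z = 1.17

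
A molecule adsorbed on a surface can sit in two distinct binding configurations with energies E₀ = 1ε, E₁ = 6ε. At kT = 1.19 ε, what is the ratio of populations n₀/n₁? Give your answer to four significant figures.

66.80

n₀/n₁ = exp[−(E₀−E₁)/kT] = exp(−(-5ε)/(1.19ε)) = exp(4.20168) = 66.80.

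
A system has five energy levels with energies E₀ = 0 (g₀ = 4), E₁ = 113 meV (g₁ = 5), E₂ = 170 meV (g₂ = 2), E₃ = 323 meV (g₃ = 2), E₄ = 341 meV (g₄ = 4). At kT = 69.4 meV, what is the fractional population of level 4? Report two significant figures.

0.0056

Eᵢ/kT = 0, 1.628, 2.450, 4.654, 4.914.
Z = Σ gᵢe^(−Eᵢ/kT) = 4·e^(−0) + 5·e^(−1.628) + 2·e^(−2.450) + 2·e^(−4.654) + 4·e^(−4.914) = 4.000 + 0.9816 + 0.1726 + 0.01905 + 0.02937 = 5.203.
P₄ = g₄ e^(−E₄/kT) / Z = 0.02937/5.203 = 0.0056.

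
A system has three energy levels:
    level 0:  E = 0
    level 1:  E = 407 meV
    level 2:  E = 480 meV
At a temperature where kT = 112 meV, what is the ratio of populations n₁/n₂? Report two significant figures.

1.9

n₁/n₂ = exp[−(E₁−E₂)/kT] = exp(−(-73 meV)/(112 meV)) = exp(0.6518) = 1.9.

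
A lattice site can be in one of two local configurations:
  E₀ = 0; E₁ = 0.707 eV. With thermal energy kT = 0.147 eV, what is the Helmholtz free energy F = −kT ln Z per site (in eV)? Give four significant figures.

-0.001193 eV

Eᵢ/kT = 0, 4.80952.
Z = Σ e^(−Eᵢ/kT) = e^(−0) + e^(−4.80952) = 1.00000 + 0.00815177 = 1.00815.
F = −kT ln Z = −0.147 × ln(1.00815) = −0.147 × 0.00811697 = -0.001193 eV.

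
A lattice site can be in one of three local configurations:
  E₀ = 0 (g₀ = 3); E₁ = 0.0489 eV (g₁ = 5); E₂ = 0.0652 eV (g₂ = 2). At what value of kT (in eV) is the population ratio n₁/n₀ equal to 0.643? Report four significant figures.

n₁/n₀ = (g₁/g₀) exp[−(E₁−E₀)/kT] = 0.643.
⇒ (E₁−E₀)/kT = ln((5/3)/0.643) = ln(2.59202) = 0.952437.
kT = 0.0489 eV / 0.952437 = 0.05134 eV.

0.05134 eV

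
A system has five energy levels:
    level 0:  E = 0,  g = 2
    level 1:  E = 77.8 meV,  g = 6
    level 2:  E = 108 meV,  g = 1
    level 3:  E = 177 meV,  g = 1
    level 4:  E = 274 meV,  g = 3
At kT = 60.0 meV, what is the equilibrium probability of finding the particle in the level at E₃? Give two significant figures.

Eᵢ/kT = 0, 1.297, 1.800, 2.950, 4.567.
Z = Σ gᵢe^(−Eᵢ/kT) = 2·e^(−0) + 6·e^(−1.297) + 1·e^(−1.800) + 1·e^(−2.950) + 3·e^(−4.567) = 2.000 + 1.640 + 0.1653 + 0.05234 + 0.03117 = 3.889.
P₃ = g₃ e^(−E₃/kT) / Z = 0.05234/3.889 = 0.013.

0.013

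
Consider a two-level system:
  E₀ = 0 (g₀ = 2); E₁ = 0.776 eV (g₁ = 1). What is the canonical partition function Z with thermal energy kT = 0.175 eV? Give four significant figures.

Eᵢ/kT = 0, 4.43429.
Z = Σ gᵢe^(−Eᵢ/kT) = 2·e^(−0) + 1·e^(−4.43429) = 2.00000 + 0.0118635 = 2.01186.

Z = 2.012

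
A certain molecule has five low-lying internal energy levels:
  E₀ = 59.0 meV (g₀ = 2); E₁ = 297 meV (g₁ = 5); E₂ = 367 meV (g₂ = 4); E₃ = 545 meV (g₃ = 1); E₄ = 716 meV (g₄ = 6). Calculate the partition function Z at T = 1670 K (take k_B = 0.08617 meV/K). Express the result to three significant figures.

k_BT = 0.08617 × 1670 K = 143.90 meV.
Eᵢ/kT = 0.41001, 2.0639, 2.5504, 3.7874, 4.9757.
Z = Σ gᵢe^(−Eᵢ/kT) = 2·e^(−0.41001) + 5·e^(−2.0639) + 4·e^(−2.5504) + 1·e^(−3.7874) + 6·e^(−4.9757) = 1.3273 + 0.63479 + 0.31220 + 0.022654 + 0.041422 = 2.3384.

Z = 2.34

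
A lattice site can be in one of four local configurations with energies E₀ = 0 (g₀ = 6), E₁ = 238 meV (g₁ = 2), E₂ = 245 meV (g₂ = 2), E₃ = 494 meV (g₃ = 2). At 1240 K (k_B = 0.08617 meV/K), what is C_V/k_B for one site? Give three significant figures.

k_BT = 0.08617 × 1240 K = 106.85 meV.
Eᵢ/kT = 0, 2.2274, 2.2929, 4.6233.
Z = Σ gᵢe^(−Eᵢ/kT) = 6·e^(−0) + 2·e^(−2.2274) + 2·e^(−2.2929) + 2·e^(−4.6233) = 6.0000 + 0.21562 + 0.20195 + 0.019641 = 6.4372.
⟨E⟩ = 17.166 meV, ⟨E²⟩ = 4525.1 meV².
C_V/k_B = (⟨E²⟩ − ⟨E⟩²)/(kT)² = (4525.1 − 294.67)/11417 = 0.371.

0.371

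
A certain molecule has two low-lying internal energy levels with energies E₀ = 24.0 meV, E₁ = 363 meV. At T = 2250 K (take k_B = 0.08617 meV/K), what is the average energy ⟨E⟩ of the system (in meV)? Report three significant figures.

74.3 meV

k_BT = 0.08617 × 2250 K = 193.88 meV.
Eᵢ/kT = 0.12379, 1.8723.
Z = Σ e^(−Eᵢ/kT) = e^(−0.12379) + e^(−1.8723) = 0.88357 + 0.15377 = 1.0373.
⟨E⟩ = Σ Eᵢ e^(−Eᵢ/kT) / Z = (24.0·0.88357 + 363·0.15377) / 1.0373 = 74.3 meV.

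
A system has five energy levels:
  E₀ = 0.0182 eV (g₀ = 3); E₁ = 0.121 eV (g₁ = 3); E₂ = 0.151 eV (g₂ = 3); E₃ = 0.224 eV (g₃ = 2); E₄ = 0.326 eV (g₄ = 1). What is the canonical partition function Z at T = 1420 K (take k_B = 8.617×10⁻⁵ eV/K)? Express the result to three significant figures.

k_BT = 8.617×10⁻⁵ × 1420 K = 0.12236 eV.
Eᵢ/kT = 0.14874, 0.98889, 1.2341, 1.8307, 2.6643.
Z = Σ gᵢe^(−Eᵢ/kT) = 3·e^(−0.14874) + 3·e^(−0.98889) + 3·e^(−1.2341) + 2·e^(−1.8307) + 1·e^(−2.6643) = 2.5854 + 1.1160 + 0.87329 + 0.32060 + 0.069648 = 4.9649.

Z = 4.96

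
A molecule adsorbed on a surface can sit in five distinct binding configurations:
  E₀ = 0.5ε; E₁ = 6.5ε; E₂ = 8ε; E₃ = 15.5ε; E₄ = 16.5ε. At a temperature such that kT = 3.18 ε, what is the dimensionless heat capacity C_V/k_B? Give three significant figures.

Eᵢ/kT = 0.15723, 2.0440, 2.5157, 4.8742, 5.1887.
Z = Σ e^(−Eᵢ/kT) = e^(−0.15723) + e^(−2.0440) + e^(−2.5157) + e^(−4.8742) + e^(−5.1887) = 0.85451 + 0.12951 + 0.080806 + 0.0076412 + 0.0055793 = 1.0780.
⟨E⟩ = 1.9722 ε, ⟨E²⟩ = 13.183 ε².
C_V/k_B = (⟨E²⟩ − ⟨E⟩²)/(kT)² = (13.183 − 3.8896)/10.112 = 0.919.

0.919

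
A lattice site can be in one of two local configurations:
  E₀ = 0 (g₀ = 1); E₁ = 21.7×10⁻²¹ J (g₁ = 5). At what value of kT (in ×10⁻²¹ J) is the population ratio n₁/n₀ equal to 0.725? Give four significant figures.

n₁/n₀ = (g₁/g₀) exp[−(E₁−E₀)/kT] = 0.725.
⇒ (E₁−E₀)/kT = ln((5/1)/0.725) = ln(6.89655) = 1.93102.
kT = 21.7 ×10⁻²¹ J / 1.93102 = 11.24 ×10⁻²¹ J.

11.24 ×10⁻²¹ J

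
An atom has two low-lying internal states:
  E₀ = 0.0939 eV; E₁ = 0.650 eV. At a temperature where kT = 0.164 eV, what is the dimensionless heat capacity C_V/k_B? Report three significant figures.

0.362

Eᵢ/kT = 0.57256, 3.9634.
Z = Σ e^(−Eᵢ/kT) = e^(−0.57256) + e^(−3.9634) = 0.56408 + 0.018998 = 0.58308.
⟨E⟩ = 0.11202 eV, ⟨E²⟩ = 0.022296 eV².
C_V/k_B = (⟨E²⟩ − ⟨E⟩²)/(kT)² = (0.022296 − 0.012548)/0.026896 = 0.362.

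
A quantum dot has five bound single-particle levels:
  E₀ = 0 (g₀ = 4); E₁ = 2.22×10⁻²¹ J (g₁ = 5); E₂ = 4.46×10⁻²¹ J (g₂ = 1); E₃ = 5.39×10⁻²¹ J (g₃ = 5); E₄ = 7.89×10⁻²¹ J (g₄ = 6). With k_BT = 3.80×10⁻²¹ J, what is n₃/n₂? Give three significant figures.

3.91

n₃/n₂ = (g₃/g₂) exp[−(E₃−E₂)/kT] = (5/1) × exp(−(0.93 ×10⁻²¹ J)/(3.80 ×10⁻²¹ J)) = (5/1) × exp(-0.24474) = 3.91.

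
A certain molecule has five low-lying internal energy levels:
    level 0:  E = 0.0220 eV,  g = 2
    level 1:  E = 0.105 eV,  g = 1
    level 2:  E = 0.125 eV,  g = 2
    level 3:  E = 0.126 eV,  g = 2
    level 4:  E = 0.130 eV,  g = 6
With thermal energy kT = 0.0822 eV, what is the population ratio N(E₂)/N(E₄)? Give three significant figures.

0.354

n₂/n₄ = (g₂/g₄) exp[−(E₂−E₄)/kT] = (2/6) × exp(−(-0.005 eV)/(0.0822 eV)) = (2/6) × exp(0.060827) = 0.354.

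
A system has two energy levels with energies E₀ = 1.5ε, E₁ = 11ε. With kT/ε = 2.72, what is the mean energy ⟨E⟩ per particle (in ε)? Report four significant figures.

1.780 ε

Eᵢ/kT = 0.551471, 4.04412.
Z = Σ e^(−Eᵢ/kT) = e^(−0.551471) + e^(−4.04412) = 0.576102 + 0.0175251 = 0.593627.
⟨E⟩ = Σ Eᵢ e^(−Eᵢ/kT) / Z = (1.5·0.576102 + 11·0.0175251) / 0.593627 = 1.780 ε.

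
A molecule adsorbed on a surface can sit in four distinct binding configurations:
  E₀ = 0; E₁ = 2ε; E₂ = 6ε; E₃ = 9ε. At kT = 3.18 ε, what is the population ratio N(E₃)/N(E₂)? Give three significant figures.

n₃/n₂ = exp[−(E₃−E₂)/kT] = exp(−(3ε)/(3.18ε)) = exp(-0.94340) = 0.389.

0.389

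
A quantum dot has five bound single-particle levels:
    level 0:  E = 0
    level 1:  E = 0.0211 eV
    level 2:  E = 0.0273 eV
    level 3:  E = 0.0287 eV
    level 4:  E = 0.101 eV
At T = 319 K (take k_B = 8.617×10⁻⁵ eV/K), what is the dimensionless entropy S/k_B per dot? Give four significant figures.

1.330

k_BT = 8.617×10⁻⁵ × 319 K = 0.0274882 eV.
Eᵢ/kT = 0, 0.767602, 0.993153, 1.04408, 3.67430.
Z = Σ e^(−Eᵢ/kT) = e^(−0) + e^(−0.767602) + e^(−0.993153) + e^(−1.04408) + e^(−3.67430) = 1.00000 + 0.464125 + 0.370407 + 0.352016 + 0.0253672 = 2.21192.
⟨E⟩ = Σ EᵢPᵢ = 0.0147248 eV.
S/k_B = ln Z + ⟨E⟩/kT = ln(2.21192) + 0.0147248/0.0274882 = 0.793861 + 0.535677 = 1.330.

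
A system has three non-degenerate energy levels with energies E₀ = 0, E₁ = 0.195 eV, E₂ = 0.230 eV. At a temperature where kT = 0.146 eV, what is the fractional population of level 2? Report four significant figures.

0.1408

Eᵢ/kT = 0, 1.33562, 1.57534.
Z = Σ e^(−Eᵢ/kT) = e^(−0) + e^(−1.33562) + e^(−1.57534) = 1.00000 + 0.262995 + 0.206937 = 1.46993.
P₂ = e^(−E₂/kT) / Z = 0.206937/1.46993 = 0.1408.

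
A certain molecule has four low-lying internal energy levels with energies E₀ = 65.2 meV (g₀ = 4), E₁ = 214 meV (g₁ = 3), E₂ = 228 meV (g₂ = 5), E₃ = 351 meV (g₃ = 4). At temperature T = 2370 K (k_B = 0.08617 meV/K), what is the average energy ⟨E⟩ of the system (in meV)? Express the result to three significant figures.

k_BT = 0.08617 × 2370 K = 204.22 meV.
Eᵢ/kT = 0.31926, 1.0479, 1.1164, 1.7187.
Z = Σ gᵢe^(−Eᵢ/kT) = 4·e^(−0.31926) + 3·e^(−1.0479) + 5·e^(−1.1164) + 4·e^(−1.7187) = 2.9067 + 1.0520 + 1.6373 + 0.71720 = 6.3132.
⟨E⟩ = Σ Eᵢ gᵢe^(−Eᵢ/kT) / Z = (65.2·2.9067 + 214·1.0520 + 228·1.6373 + 351·0.71720) / 6.3132 = 165 meV.

165 meV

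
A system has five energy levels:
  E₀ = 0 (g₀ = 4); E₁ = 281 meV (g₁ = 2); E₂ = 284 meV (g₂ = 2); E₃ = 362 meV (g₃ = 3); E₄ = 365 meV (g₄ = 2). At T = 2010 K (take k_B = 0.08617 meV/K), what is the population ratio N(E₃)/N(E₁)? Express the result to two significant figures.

0.94

k_BT = 0.08617 × 2010 K = 173.2 meV.
n₃/n₁ = (g₃/g₁) exp[−(E₃−E₁)/kT] = (3/2) × exp(−(81 meV)/(173.2 meV)) = (3/2) × exp(-0.4677) = 0.94.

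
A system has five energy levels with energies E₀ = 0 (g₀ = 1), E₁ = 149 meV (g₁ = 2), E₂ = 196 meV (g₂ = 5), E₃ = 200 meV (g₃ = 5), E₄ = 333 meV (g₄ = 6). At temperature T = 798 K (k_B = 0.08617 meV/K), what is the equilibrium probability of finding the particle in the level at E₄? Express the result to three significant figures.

0.0257

k_BT = 0.08617 × 798 K = 68.764 meV.
Eᵢ/kT = 0, 2.1668, 2.8503, 2.9085, 4.8427.
Z = Σ gᵢe^(−Eᵢ/kT) = 1·e^(−0) + 2·e^(−2.1668) + 5·e^(−2.8503) + 5·e^(−2.9085) + 6·e^(−4.8427) = 1.0000 + 0.22909 + 0.28913 + 0.27279 + 0.047314 = 1.8383.
P₄ = g₄ e^(−E₄/kT) / Z = 0.047314/1.8383 = 0.0257.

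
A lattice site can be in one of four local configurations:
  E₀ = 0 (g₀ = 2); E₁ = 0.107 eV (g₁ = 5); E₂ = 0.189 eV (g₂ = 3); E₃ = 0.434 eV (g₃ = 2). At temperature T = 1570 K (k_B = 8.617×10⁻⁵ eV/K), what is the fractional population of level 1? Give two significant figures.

k_BT = 8.617×10⁻⁵ × 1570 K = 0.1353 eV.
Eᵢ/kT = 0, 0.7908, 1.397, 3.208.
Z = Σ gᵢe^(−Eᵢ/kT) = 2·e^(−0) + 5·e^(−0.7908) + 3·e^(−1.397) + 2·e^(−3.208) = 2.000 + 2.267 + 0.7420 + 0.08087 = 5.090.
P₁ = g₁ e^(−E₁/kT) / Z = 2.267/5.090 = 0.45.

0.45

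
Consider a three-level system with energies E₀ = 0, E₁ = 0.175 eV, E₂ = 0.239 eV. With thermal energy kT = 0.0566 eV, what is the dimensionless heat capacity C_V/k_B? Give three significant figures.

Eᵢ/kT = 0, 3.0919, 4.2226.
Z = Σ e^(−Eᵢ/kT) = e^(−0) + e^(−3.0919) + e^(−4.2226) = 1.0000 + 0.045416 + 0.014660 = 1.0601.
⟨E⟩ = 0.010802 eV, ⟨E²⟩ = 0.0021019 eV².
C_V/k_B = (⟨E²⟩ − ⟨E⟩²)/(kT)² = (0.0021019 − 0.00011668)/0.0032036 = 0.620.

0.620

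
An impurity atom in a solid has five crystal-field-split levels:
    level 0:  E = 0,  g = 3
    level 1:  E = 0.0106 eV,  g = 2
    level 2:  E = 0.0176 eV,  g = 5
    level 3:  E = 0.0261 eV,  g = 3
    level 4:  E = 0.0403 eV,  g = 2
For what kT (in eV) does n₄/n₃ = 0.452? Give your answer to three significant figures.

0.0365 eV

n₄/n₃ = (g₄/g₃) exp[−(E₄−E₃)/kT] = 0.452.
⇒ (E₄−E₃)/kT = ln((2/3)/0.452) = ln(1.4749) = 0.38859.
kT = 0.0142 eV / 0.38859 = 0.0365 eV.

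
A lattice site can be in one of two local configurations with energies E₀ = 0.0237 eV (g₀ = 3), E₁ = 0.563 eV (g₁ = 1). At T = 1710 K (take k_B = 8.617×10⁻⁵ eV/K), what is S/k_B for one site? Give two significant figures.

k_BT = 8.617×10⁻⁵ × 1710 K = 0.1474 eV.
Eᵢ/kT = 0.1608, 3.820.
Z = Σ gᵢe^(−Eᵢ/kT) = 3·e^(−0.1608) + 1·e^(−3.820) = 2.554 + 0.02193 = 2.576.
⟨E⟩ = Σ EᵢPᵢ = 0.02829 eV.
S/k_B = ln Z + ⟨E⟩/kT = ln(2.576) + 0.02829/0.1474 = 0.9462 + 0.1919 = 1.1.

1.1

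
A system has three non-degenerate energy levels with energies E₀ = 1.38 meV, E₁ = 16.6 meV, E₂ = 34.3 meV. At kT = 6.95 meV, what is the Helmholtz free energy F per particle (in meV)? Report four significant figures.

Eᵢ/kT = 0.198561, 2.38849, 4.93525.
Z = Σ e^(−Eᵢ/kT) = e^(−0.198561) + e^(−2.38849) + e^(−4.93525) = 0.819910 + 0.0917681 + 0.00718866 = 0.918867.
F = −kT ln Z = −6.95 × ln(0.918867) = −6.95 × -0.0846139 = 0.5881 meV.

0.5881 meV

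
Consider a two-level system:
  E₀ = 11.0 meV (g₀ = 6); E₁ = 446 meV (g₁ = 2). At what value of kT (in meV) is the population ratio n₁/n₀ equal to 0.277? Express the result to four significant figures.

n₁/n₀ = (g₁/g₀) exp[−(E₁−E₀)/kT] = 0.277.
⇒ (E₁−E₀)/kT = ln((2/6)/0.277) = ln(1.20337) = 0.185126.
kT = 435.0 meV / 0.185126 = 2350 meV.

2350 meV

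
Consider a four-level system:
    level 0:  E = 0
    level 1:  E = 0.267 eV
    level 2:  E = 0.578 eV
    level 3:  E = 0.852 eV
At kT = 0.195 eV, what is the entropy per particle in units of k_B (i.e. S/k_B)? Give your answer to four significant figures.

0.6986

Eᵢ/kT = 0, 1.36923, 2.96410, 4.36923.
Z = Σ e^(−Eᵢ/kT) = e^(−0) + e^(−1.36923) + e^(−2.96410) + e^(−4.36923) = 1.00000 + 0.254303 + 0.0516069 + 0.0126610 = 1.31857.
⟨E⟩ = Σ EᵢPᵢ = 0.0822974 eV.
S/k_B = ln Z + ⟨E⟩/kT = ln(1.31857) + 0.0822974/0.195 = 0.276548 + 0.422038 = 0.6986.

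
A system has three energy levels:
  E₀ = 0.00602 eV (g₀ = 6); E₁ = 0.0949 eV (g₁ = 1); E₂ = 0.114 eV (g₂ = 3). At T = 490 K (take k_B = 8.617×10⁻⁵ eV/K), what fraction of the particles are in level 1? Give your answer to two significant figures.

0.019

k_BT = 8.617×10⁻⁵ × 490 K = 0.04222 eV.
Eᵢ/kT = 0.1426, 2.248, 2.700.
Z = Σ gᵢe^(−Eᵢ/kT) = 6·e^(−0.1426) + 1·e^(−2.248) + 3·e^(−2.700) = 5.203 + 0.1056 + 0.2016 = 5.510.
P₁ = g₁ e^(−E₁/kT) / Z = 0.1056/5.510 = 0.019.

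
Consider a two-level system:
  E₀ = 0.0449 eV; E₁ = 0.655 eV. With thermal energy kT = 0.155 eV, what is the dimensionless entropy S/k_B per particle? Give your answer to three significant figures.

0.0947

Eᵢ/kT = 0.28968, 4.2258.
Z = Σ e^(−Eᵢ/kT) = e^(−0.28968) + e^(−4.2258) = 0.74850 + 0.014614 = 0.76311.
⟨E⟩ = Σ EᵢPᵢ = 0.056584 eV.
S/k_B = ln Z + ⟨E⟩/kT = ln(0.76311) + 0.056584/0.155 = -0.27035 + 0.36506 = 0.0947.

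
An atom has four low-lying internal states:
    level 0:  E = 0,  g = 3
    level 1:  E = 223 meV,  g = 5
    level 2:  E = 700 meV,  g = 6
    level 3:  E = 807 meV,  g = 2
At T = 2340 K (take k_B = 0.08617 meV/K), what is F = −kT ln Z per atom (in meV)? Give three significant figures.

k_BT = 0.08617 × 2340 K = 201.64 meV.
Eᵢ/kT = 0, 1.1059, 3.4715, 4.0022.
Z = Σ gᵢe^(−Eᵢ/kT) = 3·e^(−0) + 5·e^(−1.1059) + 6·e^(−3.4715) + 2·e^(−4.0022) = 3.0000 + 1.6546 + 0.18642 + 0.036551 = 4.8776.
F = −kT ln Z = −201.64 × ln(4.8776) = −201.64 × 1.5847 = -320 meV.

-320 meV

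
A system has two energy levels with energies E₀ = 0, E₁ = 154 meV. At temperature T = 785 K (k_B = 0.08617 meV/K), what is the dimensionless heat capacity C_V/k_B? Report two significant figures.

0.44

k_BT = 0.08617 × 785 K = 67.64 meV.
Eᵢ/kT = 0, 2.277.
Z = Σ e^(−Eᵢ/kT) = e^(−0) + e^(−2.277) = 1.000 + 0.1026 = 1.103.
⟨E⟩ = 14.32 meV, ⟨E²⟩ = 2206 meV².
C_V/k_B = (⟨E²⟩ − ⟨E⟩²)/(kT)² = (2206 − 205.1)/4575 = 0.44.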